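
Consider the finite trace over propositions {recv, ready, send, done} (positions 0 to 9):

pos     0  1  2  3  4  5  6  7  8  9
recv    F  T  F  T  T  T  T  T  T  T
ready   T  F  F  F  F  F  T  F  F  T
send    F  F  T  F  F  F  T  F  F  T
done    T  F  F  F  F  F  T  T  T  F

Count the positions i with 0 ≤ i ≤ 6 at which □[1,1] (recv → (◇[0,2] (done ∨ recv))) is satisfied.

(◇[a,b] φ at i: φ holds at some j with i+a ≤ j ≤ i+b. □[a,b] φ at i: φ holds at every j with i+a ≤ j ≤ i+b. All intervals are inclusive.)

7

Evaluate at each i in [0,6]:
  i=0: ✓ (all of [1,1])
  i=1: ✓ (all of [2,2])
  i=2: ✓ (all of [3,3])
  i=3: ✓ (all of [4,4])
  i=4: ✓ (all of [5,5])
  i=5: ✓ (all of [6,6])
  i=6: ✓ (all of [7,7])
Positions where it holds: {0, 1, 2, 3, 4, 5, 6} → 7.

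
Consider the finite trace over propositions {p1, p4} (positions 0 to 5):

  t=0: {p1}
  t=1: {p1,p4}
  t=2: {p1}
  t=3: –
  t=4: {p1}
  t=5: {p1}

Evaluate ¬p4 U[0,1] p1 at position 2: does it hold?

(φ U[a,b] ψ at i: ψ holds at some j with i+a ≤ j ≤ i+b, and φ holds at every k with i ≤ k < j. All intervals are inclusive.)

Holds

Need some j in [2,3] with p1, and ¬p4 at every k in [2,j-1].
  j=2: p1 holds; no prefix to check → satisfied.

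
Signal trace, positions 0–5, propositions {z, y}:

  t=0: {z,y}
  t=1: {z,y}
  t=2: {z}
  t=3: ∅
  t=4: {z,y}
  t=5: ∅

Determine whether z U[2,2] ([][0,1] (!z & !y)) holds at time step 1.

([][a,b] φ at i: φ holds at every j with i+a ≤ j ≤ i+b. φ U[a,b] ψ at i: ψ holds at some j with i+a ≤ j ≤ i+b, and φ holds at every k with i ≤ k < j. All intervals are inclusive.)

Need some j in [3,3] with [][0,1] (!z & !y), and z at every k in [1,j-1].
  j=3: [][0,1] (!z & !y) — fails at 4.
No j in the window works → until fails.

No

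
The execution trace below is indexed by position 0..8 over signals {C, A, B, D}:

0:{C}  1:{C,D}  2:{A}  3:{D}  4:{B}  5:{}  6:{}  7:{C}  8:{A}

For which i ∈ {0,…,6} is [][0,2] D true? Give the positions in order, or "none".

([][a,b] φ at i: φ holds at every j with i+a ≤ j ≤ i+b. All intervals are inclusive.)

Evaluate at each i in [0,6]:
  i=0: ✗ (fails at j=0)
  i=1: ✗ (fails at j=2)
  i=2: ✗ (fails at j=2)
  i=3: ✗ (fails at j=4)
  i=4: ✗ (fails at j=4)
  i=5: ✗ (fails at j=5)
  i=6: ✗ (fails at j=6)

none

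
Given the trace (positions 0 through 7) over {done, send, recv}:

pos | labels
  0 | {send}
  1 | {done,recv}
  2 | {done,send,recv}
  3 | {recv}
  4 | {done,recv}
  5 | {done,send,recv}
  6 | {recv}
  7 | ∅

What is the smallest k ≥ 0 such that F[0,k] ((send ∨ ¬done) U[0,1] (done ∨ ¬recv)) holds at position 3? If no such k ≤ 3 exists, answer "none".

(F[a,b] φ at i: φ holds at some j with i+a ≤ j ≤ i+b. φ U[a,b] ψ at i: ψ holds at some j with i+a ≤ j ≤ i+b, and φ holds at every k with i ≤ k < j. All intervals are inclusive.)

0

Scan j = 3,4,… for ((send ∨ ¬done) U[0,1] (done ∨ ¬recv)):
  j=3: holds
First hit at j=3, so smallest k = 3-3 = 0.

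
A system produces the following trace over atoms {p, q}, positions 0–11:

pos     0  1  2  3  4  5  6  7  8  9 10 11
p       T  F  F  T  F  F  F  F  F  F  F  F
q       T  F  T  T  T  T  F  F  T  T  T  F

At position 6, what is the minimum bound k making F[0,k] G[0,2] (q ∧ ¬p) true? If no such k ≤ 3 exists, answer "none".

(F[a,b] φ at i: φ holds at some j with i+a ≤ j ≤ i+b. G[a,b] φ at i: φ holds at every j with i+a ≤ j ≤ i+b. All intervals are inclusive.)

2

Scan j = 6,7,… for G[0,2] (q ∧ ¬p):
  j=6: fails
  j=7: fails
  j=8: holds
First hit at j=8, so smallest k = 8-6 = 2.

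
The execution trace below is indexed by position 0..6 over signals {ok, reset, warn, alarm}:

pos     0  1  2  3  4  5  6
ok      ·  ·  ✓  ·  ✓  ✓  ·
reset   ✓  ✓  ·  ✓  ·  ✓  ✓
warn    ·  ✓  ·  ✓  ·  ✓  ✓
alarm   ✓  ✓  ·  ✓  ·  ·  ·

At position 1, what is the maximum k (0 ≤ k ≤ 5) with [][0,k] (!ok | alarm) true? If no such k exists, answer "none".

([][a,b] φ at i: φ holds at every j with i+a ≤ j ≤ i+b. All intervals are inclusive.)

(!ok | alarm) must hold from j=1 onward; find where it first fails.
  j=1: holds
  j=2: fails
Holds on [1,1], so largest k = 0.

0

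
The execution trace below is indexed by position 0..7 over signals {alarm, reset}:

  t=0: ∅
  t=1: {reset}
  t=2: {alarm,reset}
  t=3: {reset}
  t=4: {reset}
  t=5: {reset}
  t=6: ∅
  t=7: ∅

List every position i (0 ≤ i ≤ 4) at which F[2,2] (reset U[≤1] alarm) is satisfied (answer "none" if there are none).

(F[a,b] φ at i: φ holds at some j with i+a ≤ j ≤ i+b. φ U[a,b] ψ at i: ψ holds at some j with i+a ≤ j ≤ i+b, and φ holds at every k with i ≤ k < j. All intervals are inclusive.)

Evaluate at each i in [0,4]:
  i=0: ✓ (witness j=2)
  i=1: ✗ (none in [3,3])
  i=2: ✗ (none in [4,4])
  i=3: ✗ (none in [5,5])
  i=4: ✗ (none in [6,6])

0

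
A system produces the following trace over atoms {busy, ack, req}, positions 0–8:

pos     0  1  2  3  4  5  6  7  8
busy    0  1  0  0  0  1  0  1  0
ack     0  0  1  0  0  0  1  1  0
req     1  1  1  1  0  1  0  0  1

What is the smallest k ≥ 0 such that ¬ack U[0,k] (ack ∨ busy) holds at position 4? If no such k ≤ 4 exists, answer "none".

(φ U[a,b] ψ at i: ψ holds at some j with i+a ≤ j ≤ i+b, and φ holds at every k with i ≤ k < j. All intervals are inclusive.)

Need earliest j ≥ 4 with (ack ∨ busy), and ¬ack at every k in [4,j-1].
  j=4: rhs fails.
  j=5: rhs holds; lhs holds on [4,4]. k = 1.

1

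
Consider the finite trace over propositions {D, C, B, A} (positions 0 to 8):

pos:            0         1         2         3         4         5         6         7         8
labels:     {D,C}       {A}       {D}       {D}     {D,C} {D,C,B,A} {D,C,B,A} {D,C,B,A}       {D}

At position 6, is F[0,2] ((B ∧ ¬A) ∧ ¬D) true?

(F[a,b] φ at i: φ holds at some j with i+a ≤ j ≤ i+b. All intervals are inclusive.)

Check ((B ∧ ¬A) ∧ ¬D) at each j in [6,8]:
  j=6: false
  j=7: false
  j=8: false
No position in the window satisfies it → formula fails.

No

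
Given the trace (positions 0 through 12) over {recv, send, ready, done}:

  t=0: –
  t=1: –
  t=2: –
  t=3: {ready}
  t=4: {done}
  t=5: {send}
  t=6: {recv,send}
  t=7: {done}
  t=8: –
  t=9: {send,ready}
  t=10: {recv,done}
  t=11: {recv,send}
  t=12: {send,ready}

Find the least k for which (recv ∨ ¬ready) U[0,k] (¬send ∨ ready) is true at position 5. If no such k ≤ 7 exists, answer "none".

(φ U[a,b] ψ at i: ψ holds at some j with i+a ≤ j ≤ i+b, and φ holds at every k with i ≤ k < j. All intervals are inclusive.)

2

Need earliest j ≥ 5 with (¬send ∨ ready), and (recv ∨ ¬ready) at every k in [5,j-1].
  j=5: rhs fails.
  j=6: rhs fails.
  j=7: rhs holds; lhs holds on [5,6]. k = 2.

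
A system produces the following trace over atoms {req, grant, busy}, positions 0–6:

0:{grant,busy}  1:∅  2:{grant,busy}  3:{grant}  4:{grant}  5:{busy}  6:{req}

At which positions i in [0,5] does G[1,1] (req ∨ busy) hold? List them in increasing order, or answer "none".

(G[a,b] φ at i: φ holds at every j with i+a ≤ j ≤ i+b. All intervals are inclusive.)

Evaluate at each i in [0,5]:
  i=0: ✗ (fails at j=1)
  i=1: ✓ (all of [2,2])
  i=2: ✗ (fails at j=3)
  i=3: ✗ (fails at j=4)
  i=4: ✓ (all of [5,5])
  i=5: ✓ (all of [6,6])

1, 4, 5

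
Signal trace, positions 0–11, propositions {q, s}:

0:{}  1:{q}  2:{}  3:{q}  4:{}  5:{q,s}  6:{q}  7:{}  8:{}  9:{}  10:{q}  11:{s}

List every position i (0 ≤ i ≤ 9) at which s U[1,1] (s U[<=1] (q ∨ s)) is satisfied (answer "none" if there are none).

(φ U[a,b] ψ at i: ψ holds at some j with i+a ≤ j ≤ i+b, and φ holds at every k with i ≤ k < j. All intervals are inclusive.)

5

Evaluate at each i in [0,9]:
  i=0: ✗ (lhs fails at k=0 before rhs at j=1)
  i=1: ✗ (no rhs in [2,2])
  i=2: ✗ (lhs fails at k=2 before rhs at j=3)
  i=3: ✗ (no rhs in [4,4])
  i=4: ✗ (lhs fails at k=4 before rhs at j=5)
  i=5: ✓ (rhs at j=6; lhs holds on [5,5])
  i=6: ✗ (no rhs in [7,7])
  i=7: ✗ (no rhs in [8,8])
  i=8: ✗ (no rhs in [9,9])
  i=9: ✗ (lhs fails at k=9 before rhs at j=10)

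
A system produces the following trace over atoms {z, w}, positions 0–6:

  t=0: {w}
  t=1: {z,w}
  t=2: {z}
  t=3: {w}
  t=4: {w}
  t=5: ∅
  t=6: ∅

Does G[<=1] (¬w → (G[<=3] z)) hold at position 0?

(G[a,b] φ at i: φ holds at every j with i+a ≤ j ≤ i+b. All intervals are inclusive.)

Check (¬w → (G[<=3] z)) at every j in [0,1]:
  j=0: antecedent false → ✓
  j=1: antecedent false → ✓
All positions satisfy it → formula holds.

Yes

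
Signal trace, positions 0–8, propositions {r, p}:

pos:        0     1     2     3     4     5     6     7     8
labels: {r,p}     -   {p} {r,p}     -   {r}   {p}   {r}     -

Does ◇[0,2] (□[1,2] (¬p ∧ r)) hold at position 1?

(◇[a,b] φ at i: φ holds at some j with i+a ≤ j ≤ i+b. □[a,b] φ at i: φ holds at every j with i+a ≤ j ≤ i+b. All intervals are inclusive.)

Check □[1,2] (¬p ∧ r) at each j in [1,3]:
  j=1: fails at 2
  j=2: fails at 3
  j=3: fails at 4
No position in the window satisfies it → formula fails.

Does not hold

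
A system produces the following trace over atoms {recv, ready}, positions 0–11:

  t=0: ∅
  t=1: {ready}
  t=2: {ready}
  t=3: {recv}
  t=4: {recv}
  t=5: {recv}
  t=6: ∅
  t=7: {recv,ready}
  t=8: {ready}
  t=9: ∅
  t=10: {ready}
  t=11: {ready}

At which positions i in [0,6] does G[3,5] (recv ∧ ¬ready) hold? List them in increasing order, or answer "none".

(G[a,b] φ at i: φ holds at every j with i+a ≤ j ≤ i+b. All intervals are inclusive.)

Evaluate at each i in [0,6]:
  i=0: ✓ (all of [3,5])
  i=1: ✗ (fails at j=6)
  i=2: ✗ (fails at j=6)
  i=3: ✗ (fails at j=6)
  i=4: ✗ (fails at j=7)
  i=5: ✗ (fails at j=8)
  i=6: ✗ (fails at j=9)

0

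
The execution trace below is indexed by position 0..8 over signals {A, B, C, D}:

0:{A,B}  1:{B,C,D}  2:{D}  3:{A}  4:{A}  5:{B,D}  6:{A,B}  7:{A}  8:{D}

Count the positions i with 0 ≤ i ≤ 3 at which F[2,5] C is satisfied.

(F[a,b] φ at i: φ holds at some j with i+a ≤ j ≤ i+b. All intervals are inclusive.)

Evaluate at each i in [0,3]:
  i=0: ✗ (none in [2,5])
  i=1: ✗ (none in [3,6])
  i=2: ✗ (none in [4,7])
  i=3: ✗ (none in [5,8])
Positions where it holds: {} → 0.

0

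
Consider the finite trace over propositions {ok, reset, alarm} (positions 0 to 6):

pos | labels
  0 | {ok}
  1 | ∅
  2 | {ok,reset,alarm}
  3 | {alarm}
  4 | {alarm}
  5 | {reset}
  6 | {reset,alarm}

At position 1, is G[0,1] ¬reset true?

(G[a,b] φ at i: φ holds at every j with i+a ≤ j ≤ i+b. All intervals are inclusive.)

Check ¬reset at every j in [1,2]:
  j=1: true
  j=2: false
Fails at j=2 → formula fails.

False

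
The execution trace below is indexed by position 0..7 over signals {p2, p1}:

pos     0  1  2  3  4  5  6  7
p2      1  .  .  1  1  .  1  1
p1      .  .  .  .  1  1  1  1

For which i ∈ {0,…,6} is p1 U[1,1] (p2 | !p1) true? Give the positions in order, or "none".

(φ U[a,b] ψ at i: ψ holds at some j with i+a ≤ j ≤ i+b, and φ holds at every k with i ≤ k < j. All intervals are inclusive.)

Evaluate at each i in [0,6]:
  i=0: ✗ (lhs fails at k=0 before rhs at j=1)
  i=1: ✗ (lhs fails at k=1 before rhs at j=2)
  i=2: ✗ (lhs fails at k=2 before rhs at j=3)
  i=3: ✗ (lhs fails at k=3 before rhs at j=4)
  i=4: ✗ (no rhs in [5,5])
  i=5: ✓ (rhs at j=6; lhs holds on [5,5])
  i=6: ✓ (rhs at j=7; lhs holds on [6,6])

5, 6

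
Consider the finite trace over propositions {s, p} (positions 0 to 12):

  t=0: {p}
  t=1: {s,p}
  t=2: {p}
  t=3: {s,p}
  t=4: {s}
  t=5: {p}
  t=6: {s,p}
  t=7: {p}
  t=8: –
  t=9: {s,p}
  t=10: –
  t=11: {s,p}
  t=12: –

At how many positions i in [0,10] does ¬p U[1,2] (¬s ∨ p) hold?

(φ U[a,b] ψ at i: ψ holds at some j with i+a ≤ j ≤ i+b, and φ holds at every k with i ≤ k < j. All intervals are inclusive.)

3

Evaluate at each i in [0,10]:
  i=0: ✗ (lhs fails at k=0 before rhs at j=1)
  i=1: ✗ (lhs fails at k=1 before rhs at j=2)
  i=2: ✗ (lhs fails at k=2 before rhs at j=3)
  i=3: ✗ (lhs fails at k=3 before rhs at j=5)
  i=4: ✓ (rhs at j=5; lhs holds on [4,4])
  i=5: ✗ (lhs fails at k=5 before rhs at j=6)
  i=6: ✗ (lhs fails at k=6 before rhs at j=7)
  i=7: ✗ (lhs fails at k=7 before rhs at j=8)
  i=8: ✓ (rhs at j=9; lhs holds on [8,8])
  i=9: ✗ (lhs fails at k=9 before rhs at j=10)
  i=10: ✓ (rhs at j=11; lhs holds on [10,10])
Positions where it holds: {4, 8, 10} → 3.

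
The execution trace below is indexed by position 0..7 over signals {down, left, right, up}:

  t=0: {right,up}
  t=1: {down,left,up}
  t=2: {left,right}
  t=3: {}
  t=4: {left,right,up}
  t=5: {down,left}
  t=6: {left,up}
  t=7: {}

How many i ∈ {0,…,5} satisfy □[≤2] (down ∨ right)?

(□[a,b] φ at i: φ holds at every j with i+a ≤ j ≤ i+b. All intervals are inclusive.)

Evaluate at each i in [0,5]:
  i=0: ✓ (all of [0,2])
  i=1: ✗ (fails at j=3)
  i=2: ✗ (fails at j=3)
  i=3: ✗ (fails at j=3)
  i=4: ✗ (fails at j=6)
  i=5: ✗ (fails at j=6)
Positions where it holds: {0} → 1.

1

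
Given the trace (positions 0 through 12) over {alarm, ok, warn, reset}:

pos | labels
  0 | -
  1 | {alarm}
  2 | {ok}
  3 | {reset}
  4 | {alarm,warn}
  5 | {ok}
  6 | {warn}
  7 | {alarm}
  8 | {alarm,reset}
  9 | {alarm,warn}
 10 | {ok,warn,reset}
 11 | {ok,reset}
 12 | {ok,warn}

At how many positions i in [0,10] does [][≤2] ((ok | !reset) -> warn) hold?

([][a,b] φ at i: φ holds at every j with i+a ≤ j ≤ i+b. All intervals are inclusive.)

Evaluate at each i in [0,10]:
  i=0: ✗ (fails at j=0)
  i=1: ✗ (fails at j=1)
  i=2: ✗ (fails at j=2)
  i=3: ✗ (fails at j=5)
  i=4: ✗ (fails at j=5)
  i=5: ✗ (fails at j=5)
  i=6: ✗ (fails at j=7)
  i=7: ✗ (fails at j=7)
  i=8: ✓ (all of [8,10])
  i=9: ✗ (fails at j=11)
  i=10: ✗ (fails at j=11)
Positions where it holds: {8} → 1.

1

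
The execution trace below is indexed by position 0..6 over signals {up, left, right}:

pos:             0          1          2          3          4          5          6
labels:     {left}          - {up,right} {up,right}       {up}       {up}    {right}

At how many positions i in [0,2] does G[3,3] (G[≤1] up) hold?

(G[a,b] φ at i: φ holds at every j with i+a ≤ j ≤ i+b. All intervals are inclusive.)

2

Evaluate at each i in [0,2]:
  i=0: ✓ (all of [3,3])
  i=1: ✓ (all of [4,4])
  i=2: ✗ (fails at j=5)
Positions where it holds: {0, 1} → 2.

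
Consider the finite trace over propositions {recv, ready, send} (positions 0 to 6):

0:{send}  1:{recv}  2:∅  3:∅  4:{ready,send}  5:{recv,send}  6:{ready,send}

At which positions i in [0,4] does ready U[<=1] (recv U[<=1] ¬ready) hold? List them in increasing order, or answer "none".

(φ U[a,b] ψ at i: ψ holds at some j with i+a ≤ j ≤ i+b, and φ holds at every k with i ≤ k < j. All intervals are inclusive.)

Evaluate at each i in [0,4]:
  i=0: ✓ (rhs at j=0)
  i=1: ✓ (rhs at j=1)
  i=2: ✓ (rhs at j=2)
  i=3: ✓ (rhs at j=3)
  i=4: ✓ (rhs at j=5; lhs holds on [4,4])

0, 1, 2, 3, 4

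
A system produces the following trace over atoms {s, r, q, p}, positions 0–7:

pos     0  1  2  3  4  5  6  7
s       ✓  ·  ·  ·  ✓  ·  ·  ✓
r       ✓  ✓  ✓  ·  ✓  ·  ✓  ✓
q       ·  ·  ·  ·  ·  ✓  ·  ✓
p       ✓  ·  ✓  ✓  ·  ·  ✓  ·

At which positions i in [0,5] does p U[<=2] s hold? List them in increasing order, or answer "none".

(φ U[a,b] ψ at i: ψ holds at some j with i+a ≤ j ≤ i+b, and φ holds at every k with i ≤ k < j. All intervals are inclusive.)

0, 2, 3, 4

Evaluate at each i in [0,5]:
  i=0: ✓ (rhs at j=0)
  i=1: ✗ (no rhs in [1,3])
  i=2: ✓ (rhs at j=4; lhs holds on [2,3])
  i=3: ✓ (rhs at j=4; lhs holds on [3,3])
  i=4: ✓ (rhs at j=4)
  i=5: ✗ (lhs fails at k=5 before rhs at j=7)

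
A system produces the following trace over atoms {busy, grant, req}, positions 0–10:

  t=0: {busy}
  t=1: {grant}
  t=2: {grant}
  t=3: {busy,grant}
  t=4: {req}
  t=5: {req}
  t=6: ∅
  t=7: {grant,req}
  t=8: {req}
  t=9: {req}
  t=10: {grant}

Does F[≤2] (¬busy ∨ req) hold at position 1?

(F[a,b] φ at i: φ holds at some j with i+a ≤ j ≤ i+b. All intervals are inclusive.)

Holds

Check (¬busy ∨ req) at each j in [1,3]:
  j=1: true
  j=2: true
  j=3: false
Found at j=1 → formula holds.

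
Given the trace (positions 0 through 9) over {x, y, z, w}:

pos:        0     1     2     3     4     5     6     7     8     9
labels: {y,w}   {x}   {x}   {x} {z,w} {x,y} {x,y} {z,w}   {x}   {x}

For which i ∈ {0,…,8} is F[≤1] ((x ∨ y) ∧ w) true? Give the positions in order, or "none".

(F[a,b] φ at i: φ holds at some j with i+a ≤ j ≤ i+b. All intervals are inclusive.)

0

Evaluate at each i in [0,8]:
  i=0: ✓ (witness j=0)
  i=1: ✗ (none in [1,2])
  i=2: ✗ (none in [2,3])
  i=3: ✗ (none in [3,4])
  i=4: ✗ (none in [4,5])
  i=5: ✗ (none in [5,6])
  i=6: ✗ (none in [6,7])
  i=7: ✗ (none in [7,8])
  i=8: ✗ (none in [8,9])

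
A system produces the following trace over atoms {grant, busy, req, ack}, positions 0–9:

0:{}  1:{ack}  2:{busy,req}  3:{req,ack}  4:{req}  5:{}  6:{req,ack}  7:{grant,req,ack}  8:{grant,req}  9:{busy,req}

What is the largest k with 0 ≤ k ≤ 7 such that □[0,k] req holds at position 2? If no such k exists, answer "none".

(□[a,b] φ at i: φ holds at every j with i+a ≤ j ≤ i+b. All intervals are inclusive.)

req must hold from j=2 onward; find where it first fails.
  j=2: holds
  j=3: holds
  j=4: holds
  j=5: fails
Holds on [2,4], so largest k = 2.

2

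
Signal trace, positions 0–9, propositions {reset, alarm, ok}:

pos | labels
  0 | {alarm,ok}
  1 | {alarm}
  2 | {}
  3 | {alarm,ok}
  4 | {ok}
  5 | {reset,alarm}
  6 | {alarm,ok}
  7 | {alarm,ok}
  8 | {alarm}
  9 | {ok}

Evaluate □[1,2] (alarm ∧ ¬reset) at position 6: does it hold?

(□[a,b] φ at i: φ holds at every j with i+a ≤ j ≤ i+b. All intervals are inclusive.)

Check (alarm ∧ ¬reset) at every j in [7,8]:
  j=7: true
  j=8: true
All positions satisfy it → formula holds.

Yes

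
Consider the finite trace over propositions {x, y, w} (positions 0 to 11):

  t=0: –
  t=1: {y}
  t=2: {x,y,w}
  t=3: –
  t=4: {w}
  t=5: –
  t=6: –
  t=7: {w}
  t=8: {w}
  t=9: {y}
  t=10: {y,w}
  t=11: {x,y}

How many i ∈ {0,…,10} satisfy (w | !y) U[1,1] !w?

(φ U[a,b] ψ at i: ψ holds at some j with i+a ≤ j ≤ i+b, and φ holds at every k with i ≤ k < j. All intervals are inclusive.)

Evaluate at each i in [0,10]:
  i=0: ✓ (rhs at j=1; lhs holds on [0,0])
  i=1: ✗ (no rhs in [2,2])
  i=2: ✓ (rhs at j=3; lhs holds on [2,2])
  i=3: ✗ (no rhs in [4,4])
  i=4: ✓ (rhs at j=5; lhs holds on [4,4])
  i=5: ✓ (rhs at j=6; lhs holds on [5,5])
  i=6: ✗ (no rhs in [7,7])
  i=7: ✗ (no rhs in [8,8])
  i=8: ✓ (rhs at j=9; lhs holds on [8,8])
  i=9: ✗ (no rhs in [10,10])
  i=10: ✓ (rhs at j=11; lhs holds on [10,10])
Positions where it holds: {0, 2, 4, 5, 8, 10} → 6.

6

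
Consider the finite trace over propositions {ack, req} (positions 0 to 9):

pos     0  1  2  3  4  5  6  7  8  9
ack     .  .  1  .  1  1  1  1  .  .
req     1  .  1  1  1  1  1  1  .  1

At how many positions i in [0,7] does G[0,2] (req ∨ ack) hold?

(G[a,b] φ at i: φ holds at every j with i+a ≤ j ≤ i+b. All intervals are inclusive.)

4

Evaluate at each i in [0,7]:
  i=0: ✗ (fails at j=1)
  i=1: ✗ (fails at j=1)
  i=2: ✓ (all of [2,4])
  i=3: ✓ (all of [3,5])
  i=4: ✓ (all of [4,6])
  i=5: ✓ (all of [5,7])
  i=6: ✗ (fails at j=8)
  i=7: ✗ (fails at j=8)
Positions where it holds: {2, 3, 4, 5} → 4.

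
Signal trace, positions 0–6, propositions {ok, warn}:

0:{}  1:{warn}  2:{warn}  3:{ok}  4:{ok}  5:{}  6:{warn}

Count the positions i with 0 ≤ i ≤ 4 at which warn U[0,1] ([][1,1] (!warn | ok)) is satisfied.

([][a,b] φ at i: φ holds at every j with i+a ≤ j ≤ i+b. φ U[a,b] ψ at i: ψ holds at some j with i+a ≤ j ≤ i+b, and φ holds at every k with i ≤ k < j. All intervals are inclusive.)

Evaluate at each i in [0,4]:
  i=0: ✗ (no rhs in [0,1])
  i=1: ✓ (rhs at j=2; lhs holds on [1,1])
  i=2: ✓ (rhs at j=2)
  i=3: ✓ (rhs at j=3)
  i=4: ✓ (rhs at j=4)
Positions where it holds: {1, 2, 3, 4} → 4.

4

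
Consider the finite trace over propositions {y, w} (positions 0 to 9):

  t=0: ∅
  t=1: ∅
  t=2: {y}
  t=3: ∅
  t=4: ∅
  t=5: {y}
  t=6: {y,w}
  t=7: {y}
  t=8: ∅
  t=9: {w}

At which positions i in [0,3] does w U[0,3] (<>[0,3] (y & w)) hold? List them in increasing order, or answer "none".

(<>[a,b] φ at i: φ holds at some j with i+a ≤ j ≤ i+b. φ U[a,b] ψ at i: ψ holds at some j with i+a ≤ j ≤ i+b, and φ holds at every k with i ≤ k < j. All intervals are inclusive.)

Evaluate at each i in [0,3]:
  i=0: ✗ (lhs fails at k=0 before rhs at j=3)
  i=1: ✗ (lhs fails at k=1 before rhs at j=3)
  i=2: ✗ (lhs fails at k=2 before rhs at j=3)
  i=3: ✓ (rhs at j=3)

3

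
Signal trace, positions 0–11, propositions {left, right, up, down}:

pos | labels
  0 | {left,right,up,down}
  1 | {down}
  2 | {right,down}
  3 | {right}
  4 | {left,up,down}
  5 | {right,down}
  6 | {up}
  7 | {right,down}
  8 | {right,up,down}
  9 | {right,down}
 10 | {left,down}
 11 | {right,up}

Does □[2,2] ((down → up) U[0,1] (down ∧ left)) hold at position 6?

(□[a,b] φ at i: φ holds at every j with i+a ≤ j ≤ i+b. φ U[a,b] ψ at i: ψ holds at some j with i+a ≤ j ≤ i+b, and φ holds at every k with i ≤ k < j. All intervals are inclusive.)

False

Check ((down → up) U[0,1] (down ∧ left)) at every j in [8,8]:
  j=8: fails
Fails at j=8 → formula fails.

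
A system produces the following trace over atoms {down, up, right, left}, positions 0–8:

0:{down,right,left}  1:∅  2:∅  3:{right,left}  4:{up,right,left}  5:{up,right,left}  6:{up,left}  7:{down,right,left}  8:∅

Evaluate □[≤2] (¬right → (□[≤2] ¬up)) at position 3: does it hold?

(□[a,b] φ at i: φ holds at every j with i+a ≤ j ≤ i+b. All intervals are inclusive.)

Check (¬right → (□[≤2] ¬up)) at every j in [3,5]:
  j=3: antecedent false → ✓
  j=4: antecedent false → ✓
  j=5: antecedent false → ✓
All positions satisfy it → formula holds.

Yes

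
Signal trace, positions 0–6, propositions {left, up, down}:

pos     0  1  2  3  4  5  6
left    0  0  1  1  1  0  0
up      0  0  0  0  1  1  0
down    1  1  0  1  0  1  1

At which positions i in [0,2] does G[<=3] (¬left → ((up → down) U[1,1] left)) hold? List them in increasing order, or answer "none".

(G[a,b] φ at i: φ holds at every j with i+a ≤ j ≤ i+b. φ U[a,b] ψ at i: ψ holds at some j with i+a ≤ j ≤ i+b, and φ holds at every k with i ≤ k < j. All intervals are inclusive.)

1

Evaluate at each i in [0,2]:
  i=0: ✗ (fails at j=0)
  i=1: ✓ (all of [1,4])
  i=2: ✗ (fails at j=5)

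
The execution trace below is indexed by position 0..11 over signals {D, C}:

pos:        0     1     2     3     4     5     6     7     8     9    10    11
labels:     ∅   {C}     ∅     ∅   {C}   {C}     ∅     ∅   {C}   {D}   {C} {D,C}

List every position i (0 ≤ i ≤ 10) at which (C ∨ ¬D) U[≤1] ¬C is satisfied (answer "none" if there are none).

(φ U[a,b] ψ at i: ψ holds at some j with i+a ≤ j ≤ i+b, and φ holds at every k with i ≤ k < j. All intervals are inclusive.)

Evaluate at each i in [0,10]:
  i=0: ✓ (rhs at j=0)
  i=1: ✓ (rhs at j=2; lhs holds on [1,1])
  i=2: ✓ (rhs at j=2)
  i=3: ✓ (rhs at j=3)
  i=4: ✗ (no rhs in [4,5])
  i=5: ✓ (rhs at j=6; lhs holds on [5,5])
  i=6: ✓ (rhs at j=6)
  i=7: ✓ (rhs at j=7)
  i=8: ✓ (rhs at j=9; lhs holds on [8,8])
  i=9: ✓ (rhs at j=9)
  i=10: ✗ (no rhs in [10,11])

0, 1, 2, 3, 5, 6, 7, 8, 9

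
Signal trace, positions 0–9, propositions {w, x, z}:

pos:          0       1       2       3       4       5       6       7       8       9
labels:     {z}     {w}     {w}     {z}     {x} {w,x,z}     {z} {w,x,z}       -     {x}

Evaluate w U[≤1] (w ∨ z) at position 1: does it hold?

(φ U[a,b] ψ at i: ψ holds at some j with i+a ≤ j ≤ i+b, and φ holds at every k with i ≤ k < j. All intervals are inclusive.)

Need some j in [1,2] with (w ∨ z), and w at every k in [1,j-1].
  j=1: (w ∨ z) holds; no prefix to check → satisfied.

True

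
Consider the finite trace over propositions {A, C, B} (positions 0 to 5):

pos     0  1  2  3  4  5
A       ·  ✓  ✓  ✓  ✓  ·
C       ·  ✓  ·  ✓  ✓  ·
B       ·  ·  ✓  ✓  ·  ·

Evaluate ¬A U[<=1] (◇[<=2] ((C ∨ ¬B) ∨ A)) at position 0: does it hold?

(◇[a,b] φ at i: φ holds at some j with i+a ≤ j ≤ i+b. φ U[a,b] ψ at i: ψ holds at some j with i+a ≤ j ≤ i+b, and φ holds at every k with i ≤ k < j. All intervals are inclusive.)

Need some j in [0,1] with ◇[<=2] ((C ∨ ¬B) ∨ A), and ¬A at every k in [0,j-1].
  j=0: ◇[<=2] ((C ∨ ¬B) ∨ A) holds; no prefix to check → satisfied.

Yes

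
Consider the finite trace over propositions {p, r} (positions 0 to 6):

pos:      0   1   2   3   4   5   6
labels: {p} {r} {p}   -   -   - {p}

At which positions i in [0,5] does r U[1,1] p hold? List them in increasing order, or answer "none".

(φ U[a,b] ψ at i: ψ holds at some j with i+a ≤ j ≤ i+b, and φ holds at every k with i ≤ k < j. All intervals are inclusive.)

1

Evaluate at each i in [0,5]:
  i=0: ✗ (no rhs in [1,1])
  i=1: ✓ (rhs at j=2; lhs holds on [1,1])
  i=2: ✗ (no rhs in [3,3])
  i=3: ✗ (no rhs in [4,4])
  i=4: ✗ (no rhs in [5,5])
  i=5: ✗ (lhs fails at k=5 before rhs at j=6)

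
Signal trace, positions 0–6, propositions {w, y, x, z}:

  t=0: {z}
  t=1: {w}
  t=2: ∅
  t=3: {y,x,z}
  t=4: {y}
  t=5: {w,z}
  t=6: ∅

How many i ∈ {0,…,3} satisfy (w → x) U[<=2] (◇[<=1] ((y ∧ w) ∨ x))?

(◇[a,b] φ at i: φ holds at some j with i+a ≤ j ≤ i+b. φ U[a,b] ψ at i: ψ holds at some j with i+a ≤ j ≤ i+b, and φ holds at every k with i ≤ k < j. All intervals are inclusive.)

2

Evaluate at each i in [0,3]:
  i=0: ✗ (lhs fails at k=1 before rhs at j=2)
  i=1: ✗ (lhs fails at k=1 before rhs at j=2)
  i=2: ✓ (rhs at j=2)
  i=3: ✓ (rhs at j=3)
Positions where it holds: {2, 3} → 2.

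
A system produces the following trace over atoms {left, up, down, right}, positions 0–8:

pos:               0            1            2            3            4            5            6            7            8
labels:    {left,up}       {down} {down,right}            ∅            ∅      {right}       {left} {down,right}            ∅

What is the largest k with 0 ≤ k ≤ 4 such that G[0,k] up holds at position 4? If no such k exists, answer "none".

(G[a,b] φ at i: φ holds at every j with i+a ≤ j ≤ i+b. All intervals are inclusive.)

up must hold from j=4 onward; find where it first fails.
  j=4: fails → no k works.

none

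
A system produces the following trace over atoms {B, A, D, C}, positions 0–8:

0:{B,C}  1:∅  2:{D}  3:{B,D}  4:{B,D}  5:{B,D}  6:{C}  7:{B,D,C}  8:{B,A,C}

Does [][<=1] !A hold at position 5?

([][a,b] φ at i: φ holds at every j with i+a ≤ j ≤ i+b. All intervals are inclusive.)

Yes

Check !A at every j in [5,6]:
  j=5: true
  j=6: true
All positions satisfy it → formula holds.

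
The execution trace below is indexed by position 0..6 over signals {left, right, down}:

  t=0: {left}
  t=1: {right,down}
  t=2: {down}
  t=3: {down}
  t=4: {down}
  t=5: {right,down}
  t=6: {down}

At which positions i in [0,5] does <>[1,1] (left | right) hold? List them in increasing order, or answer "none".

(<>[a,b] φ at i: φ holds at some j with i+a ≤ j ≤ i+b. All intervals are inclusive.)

0, 4

Evaluate at each i in [0,5]:
  i=0: ✓ (witness j=1)
  i=1: ✗ (none in [2,2])
  i=2: ✗ (none in [3,3])
  i=3: ✗ (none in [4,4])
  i=4: ✓ (witness j=5)
  i=5: ✗ (none in [6,6])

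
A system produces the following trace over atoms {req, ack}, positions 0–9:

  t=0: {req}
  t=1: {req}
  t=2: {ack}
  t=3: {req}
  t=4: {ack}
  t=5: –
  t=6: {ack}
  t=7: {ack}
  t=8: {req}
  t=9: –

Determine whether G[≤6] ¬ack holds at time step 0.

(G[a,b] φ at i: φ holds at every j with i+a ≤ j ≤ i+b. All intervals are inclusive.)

No

Check ¬ack at every j in [0,6]:
  j=0: true
  j=1: true
  j=2: false
  j=3: true
  j=4: false
  j=5: true
  j=6: false
Fails at j=2 → formula fails.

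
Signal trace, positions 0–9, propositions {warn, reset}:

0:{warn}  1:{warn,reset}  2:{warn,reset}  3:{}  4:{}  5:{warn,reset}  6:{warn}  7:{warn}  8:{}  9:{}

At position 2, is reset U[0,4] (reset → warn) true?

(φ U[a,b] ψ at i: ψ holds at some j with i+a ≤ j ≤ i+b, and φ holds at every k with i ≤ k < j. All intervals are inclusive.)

True

Need some j in [2,6] with (reset → warn), and reset at every k in [2,j-1].
  j=2: (reset → warn) holds; no prefix to check → satisfied.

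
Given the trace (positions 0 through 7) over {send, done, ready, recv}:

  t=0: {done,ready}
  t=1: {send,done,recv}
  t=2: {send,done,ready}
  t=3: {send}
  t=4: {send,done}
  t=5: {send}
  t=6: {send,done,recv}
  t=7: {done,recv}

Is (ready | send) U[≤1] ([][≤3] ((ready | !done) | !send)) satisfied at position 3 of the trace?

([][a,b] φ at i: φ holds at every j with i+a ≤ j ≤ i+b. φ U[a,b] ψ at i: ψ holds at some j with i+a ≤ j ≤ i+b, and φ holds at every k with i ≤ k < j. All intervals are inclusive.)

False

Need some j in [3,4] with [][≤3] ((ready | !done) | !send), and (ready | send) at every k in [3,j-1].
  j=3: [][≤3] ((ready | !done) | !send) — fails at 4.
  j=4: [][≤3] ((ready | !done) | !send) — fails at 4.
No j in the window works → until fails.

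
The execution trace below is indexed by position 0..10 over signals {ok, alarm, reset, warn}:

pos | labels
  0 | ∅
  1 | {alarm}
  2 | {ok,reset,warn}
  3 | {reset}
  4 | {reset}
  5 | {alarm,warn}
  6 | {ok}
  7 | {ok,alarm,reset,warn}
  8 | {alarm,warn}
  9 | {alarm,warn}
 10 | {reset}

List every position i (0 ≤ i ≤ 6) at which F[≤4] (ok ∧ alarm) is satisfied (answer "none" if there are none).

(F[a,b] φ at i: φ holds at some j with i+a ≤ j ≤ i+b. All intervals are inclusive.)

3, 4, 5, 6

Evaluate at each i in [0,6]:
  i=0: ✗ (none in [0,4])
  i=1: ✗ (none in [1,5])
  i=2: ✗ (none in [2,6])
  i=3: ✓ (witness j=7)
  i=4: ✓ (witness j=7)
  i=5: ✓ (witness j=7)
  i=6: ✓ (witness j=7)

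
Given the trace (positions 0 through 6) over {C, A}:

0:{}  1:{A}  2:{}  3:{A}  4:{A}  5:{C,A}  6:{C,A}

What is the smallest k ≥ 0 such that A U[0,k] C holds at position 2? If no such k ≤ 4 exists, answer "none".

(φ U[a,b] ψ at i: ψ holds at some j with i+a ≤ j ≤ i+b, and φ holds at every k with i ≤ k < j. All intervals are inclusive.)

none

Need earliest j ≥ 2 with C, and A at every k in [2,j-1].
  j=2: rhs fails.
  j=3: rhs fails.
  j=4: rhs fails.
  j=5: rhs holds but lhs fails at k=2.
  j=6: rhs holds but lhs fails at k=2.
No witness within the range → none.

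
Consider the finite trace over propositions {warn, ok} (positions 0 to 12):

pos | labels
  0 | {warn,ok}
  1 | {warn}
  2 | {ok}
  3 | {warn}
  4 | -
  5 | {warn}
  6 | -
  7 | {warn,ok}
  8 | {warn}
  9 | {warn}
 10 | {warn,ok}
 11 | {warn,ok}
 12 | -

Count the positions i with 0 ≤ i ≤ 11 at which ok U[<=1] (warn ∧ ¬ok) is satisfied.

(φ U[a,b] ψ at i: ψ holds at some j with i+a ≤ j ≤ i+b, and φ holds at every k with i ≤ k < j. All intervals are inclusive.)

8

Evaluate at each i in [0,11]:
  i=0: ✓ (rhs at j=1; lhs holds on [0,0])
  i=1: ✓ (rhs at j=1)
  i=2: ✓ (rhs at j=3; lhs holds on [2,2])
  i=3: ✓ (rhs at j=3)
  i=4: ✗ (lhs fails at k=4 before rhs at j=5)
  i=5: ✓ (rhs at j=5)
  i=6: ✗ (no rhs in [6,7])
  i=7: ✓ (rhs at j=8; lhs holds on [7,7])
  i=8: ✓ (rhs at j=8)
  i=9: ✓ (rhs at j=9)
  i=10: ✗ (no rhs in [10,11])
  i=11: ✗ (no rhs in [11,12])
Positions where it holds: {0, 1, 2, 3, 5, 7, 8, 9} → 8.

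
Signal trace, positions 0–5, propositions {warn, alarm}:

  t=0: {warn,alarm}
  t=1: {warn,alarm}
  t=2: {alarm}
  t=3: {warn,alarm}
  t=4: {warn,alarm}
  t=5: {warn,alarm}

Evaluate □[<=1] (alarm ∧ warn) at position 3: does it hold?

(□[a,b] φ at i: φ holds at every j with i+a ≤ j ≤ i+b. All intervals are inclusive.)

Check (alarm ∧ warn) at every j in [3,4]:
  j=3: true
  j=4: true
All positions satisfy it → formula holds.

Holds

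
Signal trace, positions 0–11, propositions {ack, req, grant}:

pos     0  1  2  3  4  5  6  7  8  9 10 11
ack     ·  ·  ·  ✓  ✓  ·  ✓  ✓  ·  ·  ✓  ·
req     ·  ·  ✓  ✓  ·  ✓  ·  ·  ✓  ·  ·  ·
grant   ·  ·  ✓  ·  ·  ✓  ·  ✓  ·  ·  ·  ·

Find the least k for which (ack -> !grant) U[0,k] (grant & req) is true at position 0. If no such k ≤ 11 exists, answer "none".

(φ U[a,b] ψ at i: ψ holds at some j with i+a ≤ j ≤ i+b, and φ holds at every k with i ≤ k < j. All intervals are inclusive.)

2

Need earliest j ≥ 0 with (grant & req), and (ack -> !grant) at every k in [0,j-1].
  j=0: rhs fails.
  j=1: rhs fails.
  j=2: rhs holds; lhs holds on [0,1]. k = 2.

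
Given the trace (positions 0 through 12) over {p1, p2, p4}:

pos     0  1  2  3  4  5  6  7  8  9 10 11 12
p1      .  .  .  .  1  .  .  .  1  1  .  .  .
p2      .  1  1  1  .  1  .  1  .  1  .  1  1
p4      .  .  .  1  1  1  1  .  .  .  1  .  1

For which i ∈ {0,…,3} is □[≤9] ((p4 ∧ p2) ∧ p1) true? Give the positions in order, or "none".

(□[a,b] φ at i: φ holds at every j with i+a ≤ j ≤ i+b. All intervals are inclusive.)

none

Evaluate at each i in [0,3]:
  i=0: ✗ (fails at j=0)
  i=1: ✗ (fails at j=1)
  i=2: ✗ (fails at j=2)
  i=3: ✗ (fails at j=3)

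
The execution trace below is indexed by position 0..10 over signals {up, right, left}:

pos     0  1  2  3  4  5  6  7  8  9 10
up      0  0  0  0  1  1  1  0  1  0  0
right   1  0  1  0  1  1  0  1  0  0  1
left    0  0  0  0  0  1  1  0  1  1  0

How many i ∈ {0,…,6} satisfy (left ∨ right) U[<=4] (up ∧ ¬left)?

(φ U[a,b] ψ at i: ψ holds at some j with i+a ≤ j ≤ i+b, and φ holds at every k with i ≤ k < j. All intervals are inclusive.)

1

Evaluate at each i in [0,6]:
  i=0: ✗ (lhs fails at k=1 before rhs at j=4)
  i=1: ✗ (lhs fails at k=1 before rhs at j=4)
  i=2: ✗ (lhs fails at k=3 before rhs at j=4)
  i=3: ✗ (lhs fails at k=3 before rhs at j=4)
  i=4: ✓ (rhs at j=4)
  i=5: ✗ (no rhs in [5,9])
  i=6: ✗ (no rhs in [6,10])
Positions where it holds: {4} → 1.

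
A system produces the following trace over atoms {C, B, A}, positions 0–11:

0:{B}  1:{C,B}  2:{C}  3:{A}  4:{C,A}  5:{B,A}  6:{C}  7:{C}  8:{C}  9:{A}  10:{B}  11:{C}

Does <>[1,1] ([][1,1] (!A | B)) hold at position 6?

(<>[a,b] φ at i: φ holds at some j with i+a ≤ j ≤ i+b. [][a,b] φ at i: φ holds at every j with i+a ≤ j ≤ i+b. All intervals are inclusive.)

Yes

Check [][1,1] (!A | B) at each j in [7,7]:
  j=7: holds on [8,8]
Found at j=7 → formula holds.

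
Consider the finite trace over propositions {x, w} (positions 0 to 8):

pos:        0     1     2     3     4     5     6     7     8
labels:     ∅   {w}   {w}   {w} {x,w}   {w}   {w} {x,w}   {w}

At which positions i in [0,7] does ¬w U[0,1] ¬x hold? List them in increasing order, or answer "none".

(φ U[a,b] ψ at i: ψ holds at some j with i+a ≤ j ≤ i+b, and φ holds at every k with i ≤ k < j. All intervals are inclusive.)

Evaluate at each i in [0,7]:
  i=0: ✓ (rhs at j=0)
  i=1: ✓ (rhs at j=1)
  i=2: ✓ (rhs at j=2)
  i=3: ✓ (rhs at j=3)
  i=4: ✗ (lhs fails at k=4 before rhs at j=5)
  i=5: ✓ (rhs at j=5)
  i=6: ✓ (rhs at j=6)
  i=7: ✗ (lhs fails at k=7 before rhs at j=8)

0, 1, 2, 3, 5, 6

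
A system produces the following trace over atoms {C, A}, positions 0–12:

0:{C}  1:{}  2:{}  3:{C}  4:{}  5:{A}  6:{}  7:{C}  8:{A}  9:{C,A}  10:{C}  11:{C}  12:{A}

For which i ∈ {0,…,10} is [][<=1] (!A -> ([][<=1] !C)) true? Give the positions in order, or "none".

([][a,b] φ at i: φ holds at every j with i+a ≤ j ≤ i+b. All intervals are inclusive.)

4, 8

Evaluate at each i in [0,10]:
  i=0: ✗ (fails at j=0)
  i=1: ✗ (fails at j=2)
  i=2: ✗ (fails at j=2)
  i=3: ✗ (fails at j=3)
  i=4: ✓ (all of [4,5])
  i=5: ✗ (fails at j=6)
  i=6: ✗ (fails at j=6)
  i=7: ✗ (fails at j=7)
  i=8: ✓ (all of [8,9])
  i=9: ✗ (fails at j=10)
  i=10: ✗ (fails at j=10)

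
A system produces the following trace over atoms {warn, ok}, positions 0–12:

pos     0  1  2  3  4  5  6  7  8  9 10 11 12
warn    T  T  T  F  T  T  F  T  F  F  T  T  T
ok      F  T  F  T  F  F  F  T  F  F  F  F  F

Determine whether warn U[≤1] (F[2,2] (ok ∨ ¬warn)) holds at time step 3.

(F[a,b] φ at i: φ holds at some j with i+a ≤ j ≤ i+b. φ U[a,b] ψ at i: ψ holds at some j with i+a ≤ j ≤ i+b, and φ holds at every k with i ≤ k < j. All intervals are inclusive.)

Need some j in [3,4] with F[2,2] (ok ∨ ¬warn), and warn at every k in [3,j-1].
  j=3: F[2,2] (ok ∨ ¬warn) — fails (none in [5,5]).
  j=4: F[2,2] (ok ∨ ¬warn) holds, but warn fails at k=3 → not this j.
No j in the window works → until fails.

Does not hold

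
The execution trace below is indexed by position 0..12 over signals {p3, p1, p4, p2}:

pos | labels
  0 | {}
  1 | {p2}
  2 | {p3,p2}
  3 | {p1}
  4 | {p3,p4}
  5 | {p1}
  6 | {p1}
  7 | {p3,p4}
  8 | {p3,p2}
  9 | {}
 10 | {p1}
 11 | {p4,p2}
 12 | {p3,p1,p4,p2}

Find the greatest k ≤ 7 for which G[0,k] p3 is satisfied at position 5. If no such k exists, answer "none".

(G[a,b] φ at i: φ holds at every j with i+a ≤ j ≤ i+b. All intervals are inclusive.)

p3 must hold from j=5 onward; find where it first fails.
  j=5: fails → no k works.

none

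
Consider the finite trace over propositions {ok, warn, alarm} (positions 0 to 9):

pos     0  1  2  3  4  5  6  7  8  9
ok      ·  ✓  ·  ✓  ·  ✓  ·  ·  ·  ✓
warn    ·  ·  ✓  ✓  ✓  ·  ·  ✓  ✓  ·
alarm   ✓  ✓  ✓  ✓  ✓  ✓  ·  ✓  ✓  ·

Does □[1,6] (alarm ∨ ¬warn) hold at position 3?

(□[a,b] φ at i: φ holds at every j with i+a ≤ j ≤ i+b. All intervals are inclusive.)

Check (alarm ∨ ¬warn) at every j in [4,9]:
  j=4: true
  j=5: true
  j=6: true
  j=7: true
  j=8: true
  j=9: true
All positions satisfy it → formula holds.

Yes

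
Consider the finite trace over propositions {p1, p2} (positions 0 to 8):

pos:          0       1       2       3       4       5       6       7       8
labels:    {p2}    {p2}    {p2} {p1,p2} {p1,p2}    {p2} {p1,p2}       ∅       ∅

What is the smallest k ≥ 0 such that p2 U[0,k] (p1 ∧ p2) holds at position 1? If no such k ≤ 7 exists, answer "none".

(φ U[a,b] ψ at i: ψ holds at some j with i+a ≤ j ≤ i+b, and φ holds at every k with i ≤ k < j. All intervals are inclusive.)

Need earliest j ≥ 1 with (p1 ∧ p2), and p2 at every k in [1,j-1].
  j=1: rhs fails.
  j=2: rhs fails.
  j=3: rhs holds; lhs holds on [1,2]. k = 2.

2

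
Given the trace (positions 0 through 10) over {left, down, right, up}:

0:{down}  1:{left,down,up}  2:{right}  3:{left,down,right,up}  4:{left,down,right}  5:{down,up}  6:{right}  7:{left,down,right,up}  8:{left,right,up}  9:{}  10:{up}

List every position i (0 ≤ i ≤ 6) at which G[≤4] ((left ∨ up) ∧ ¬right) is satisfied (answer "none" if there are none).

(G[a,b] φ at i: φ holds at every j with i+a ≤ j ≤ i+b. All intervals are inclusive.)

none

Evaluate at each i in [0,6]:
  i=0: ✗ (fails at j=0)
  i=1: ✗ (fails at j=2)
  i=2: ✗ (fails at j=2)
  i=3: ✗ (fails at j=3)
  i=4: ✗ (fails at j=4)
  i=5: ✗ (fails at j=6)
  i=6: ✗ (fails at j=6)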